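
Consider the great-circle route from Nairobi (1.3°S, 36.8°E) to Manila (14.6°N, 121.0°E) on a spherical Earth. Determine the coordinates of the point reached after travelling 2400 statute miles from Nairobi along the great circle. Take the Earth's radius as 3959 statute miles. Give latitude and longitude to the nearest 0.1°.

Write both endpoints as unit vectors p₁, p₂ with components (cos φ cos λ, cos φ sin λ, sin φ).
The central angle between the endpoints is δ = arccos(p₁·p₂) ≈ 1.479 rad (84.7°). The total great-circle distance is δ·R ≈ 1.479 × 3959 ≈ 5854 mi, so the target fraction is f = 2400/5854 ≈ 0.410.
Interpolate at f ≈ 0.410 with slerp weights a = sin((1−f)δ)/sin δ ≈ 0.769, b = sin(fδ)/sin δ ≈ 0.572.
p = a·p₁ + b·p₂ ≈ (0.331, 0.935, 0.127); φ = arcsin(p_z) ≈ 7.28°, λ = atan2(p_y, p_x) ≈ 70.54°.

≈ (7.3°N, 70.5°E)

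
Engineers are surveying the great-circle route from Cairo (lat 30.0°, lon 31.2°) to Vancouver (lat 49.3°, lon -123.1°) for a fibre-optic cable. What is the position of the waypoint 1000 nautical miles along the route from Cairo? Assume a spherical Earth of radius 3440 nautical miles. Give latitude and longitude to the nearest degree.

≈ lat 46°, lon 24°

Write both endpoints as unit vectors p₁, p₂ with components (cos φ cos λ, cos φ sin λ, sin φ).
The central angle between the endpoints is δ = arccos(p₁·p₂) ≈ 1.701 rad (97.5°). The total great-circle distance is δ·R ≈ 1.701 × 3440 ≈ 5851 nmi, so the target fraction is f = 1000/5851 ≈ 0.171.
Interpolate at f ≈ 0.171 with slerp weights a = sin((1−f)δ)/sin δ ≈ 0.996, b = sin(fδ)/sin δ ≈ 0.289.
p = a·p₁ + b·p₂ ≈ (0.635, 0.289, 0.717); φ = arcsin(p_z) ≈ 45.80°, λ = atan2(p_y, p_x) ≈ 24.47°.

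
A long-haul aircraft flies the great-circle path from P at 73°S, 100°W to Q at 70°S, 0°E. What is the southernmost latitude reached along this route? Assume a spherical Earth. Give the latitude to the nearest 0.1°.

The great circle lies in the plane with unit normal n̂ = (p₁ × p₂)/|p₁ × p₂|.
Here n̂_z ≈ +0.208; the vertex latitude is φ_max = arccos|n̂_z| ≈ 78.0°.
Check via Clairaut: cos φ_max = |cos φ₁| · sin C = cos(73.0°)·sin(134.5°) ≈ 0.208, again giving ≈ 78.0°.

≈ 78.0°S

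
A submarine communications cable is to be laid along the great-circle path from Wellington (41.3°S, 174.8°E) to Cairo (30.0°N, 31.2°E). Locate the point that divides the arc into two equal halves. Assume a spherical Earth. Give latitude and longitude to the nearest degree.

≈ 17°S, 91°E

Write both endpoints as unit vectors p₁, p₂ with components (cos φ cos λ, cos φ sin λ, sin φ).
The central angle between the endpoints is δ = arccos(p₁·p₂) ≈ 2.594 rad (148.6°).
Interpolate at f = 1/2 with slerp weights a = sin((1−f)δ)/sin δ ≈ 1.849, b = sin(fδ)/sin δ ≈ 1.849.
p = a·p₁ + b·p₂ ≈ (-0.014, 0.955, -0.296); φ = arcsin(p_z) ≈ -17.20°, λ = atan2(p_y, p_x) ≈ 90.82°.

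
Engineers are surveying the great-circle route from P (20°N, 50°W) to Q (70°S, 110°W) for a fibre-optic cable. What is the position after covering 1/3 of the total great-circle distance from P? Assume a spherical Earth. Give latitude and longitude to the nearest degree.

Convert each endpoint to a unit vector on the sphere (x = cos φ cos λ, y = cos φ sin λ, z = sin φ).
The central angle between the endpoints is δ = arccos(p₁·p₂) ≈ 1.732 rad (99.2°).
Interpolate at f = 1/3 with slerp weights a = sin((1−f)δ)/sin δ ≈ 0.927, b = sin(fδ)/sin δ ≈ 0.553.
p = a·p₁ + b·p₂ ≈ (0.495, -0.845, -0.203); φ = arcsin(p_z) ≈ -11.70°, λ = atan2(p_y, p_x) ≈ -59.63°.

≈ (12°S, 60°W)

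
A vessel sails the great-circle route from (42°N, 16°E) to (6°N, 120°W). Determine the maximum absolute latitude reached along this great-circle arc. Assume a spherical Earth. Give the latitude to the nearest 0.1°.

The great circle lies in the plane with unit normal n̂ = (p₁ × p₂)/|p₁ × p₂|.
Here n̂_z ≈ -0.579; the vertex latitude is φ_max = arccos|n̂_z| ≈ 54.6°.

≈ 54.6°N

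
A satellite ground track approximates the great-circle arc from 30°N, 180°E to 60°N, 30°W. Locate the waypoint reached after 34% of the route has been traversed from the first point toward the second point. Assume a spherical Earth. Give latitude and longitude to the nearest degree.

≈ 58°N, 167°W

Write both endpoints as unit vectors p₁, p₂ with components (cos φ cos λ, cos φ sin λ, sin φ).
The central angle between the endpoints is δ = arccos(p₁·p₂) ≈ 1.513 rad (86.7°).
Interpolate at f = 0.34 with slerp weights a = sin((1−f)δ)/sin δ ≈ 0.842, b = sin(fδ)/sin δ ≈ 0.493.
p = a·p₁ + b·p₂ ≈ (-0.516, -0.123, 0.848); φ = arcsin(p_z) ≈ 57.97°, λ = atan2(p_y, p_x) ≈ -166.57°.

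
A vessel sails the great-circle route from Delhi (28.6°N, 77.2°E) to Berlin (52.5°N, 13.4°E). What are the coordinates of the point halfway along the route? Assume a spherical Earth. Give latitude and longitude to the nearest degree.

Convert each endpoint to a unit vector on the sphere (x = cos φ cos λ, y = cos φ sin λ, z = sin φ).
The central angle between the endpoints is δ = arccos(p₁·p₂) ≈ 0.907 rad (52.0°).
Interpolate at f = 1/2 with slerp weights a = sin((1−f)δ)/sin δ ≈ 0.556, b = sin(fδ)/sin δ ≈ 0.556.
p = a·p₁ + b·p₂ ≈ (0.438, 0.555, 0.708); φ = arcsin(p_z) ≈ 45.04°, λ = atan2(p_y, p_x) ≈ 51.73°.

≈ (45°N, 52°E)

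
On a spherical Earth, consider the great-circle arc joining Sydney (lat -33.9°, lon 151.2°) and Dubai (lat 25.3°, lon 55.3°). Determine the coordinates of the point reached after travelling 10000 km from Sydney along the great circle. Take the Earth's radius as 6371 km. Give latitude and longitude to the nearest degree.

≈ lat 15°, lon 72°

Write both endpoints as unit vectors p₁, p₂ with components (cos φ cos λ, cos φ sin λ, sin φ).
The central angle between the endpoints is δ = arccos(p₁·p₂) ≈ 1.892 rad (108.4°). The total great-circle distance is δ·R ≈ 1.892 × 6371 ≈ 12052 km, so the target fraction is f = 10000/12052 ≈ 0.830.
Interpolate at f ≈ 0.830 with slerp weights a = sin((1−f)δ)/sin δ ≈ 0.334, b = sin(fδ)/sin δ ≈ 1.054.
p = a·p₁ + b·p₂ ≈ (0.300, 0.917, 0.264); φ = arcsin(p_z) ≈ 15.32°, λ = atan2(p_y, p_x) ≈ 71.90°.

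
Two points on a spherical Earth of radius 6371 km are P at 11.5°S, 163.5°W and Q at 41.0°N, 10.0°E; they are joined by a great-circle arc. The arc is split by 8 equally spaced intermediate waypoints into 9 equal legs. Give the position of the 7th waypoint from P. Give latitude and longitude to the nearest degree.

From cos δ = sin φ₁ sin φ₂ + cos φ₁ cos φ₂ cos Δλ, the central angle is δ ≈ 2.617 rad (150.0°).
Interpolate at f = 7/9 with slerp weights a = sin((1−f)δ)/sin δ ≈ 1.097, b = sin(fδ)/sin δ ≈ 1.785.
p = a·p₁ + b·p₂ ≈ (0.296, -0.071, 0.952); φ = arcsin(p_z) ≈ 72.27°, λ = atan2(p_y, p_x) ≈ -13.55°.

≈ 72°N, 14°W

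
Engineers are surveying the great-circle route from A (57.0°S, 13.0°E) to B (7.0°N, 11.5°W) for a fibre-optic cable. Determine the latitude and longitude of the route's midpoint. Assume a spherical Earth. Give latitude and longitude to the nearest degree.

Write both endpoints as unit vectors p₁, p₂ with components (cos φ cos λ, cos φ sin λ, sin φ).
The central angle between the endpoints is δ = arccos(p₁·p₂) ≈ 1.170 rad (67.1°).
Interpolate at f = 1/2 with slerp weights a = sin((1−f)δ)/sin δ ≈ 0.600, b = sin(fδ)/sin δ ≈ 0.600.
p = a·p₁ + b·p₂ ≈ (0.902, -0.045, -0.430); φ = arcsin(p_z) ≈ -25.46°, λ = atan2(p_y, p_x) ≈ -2.87°.

≈ (25°S, 3°W)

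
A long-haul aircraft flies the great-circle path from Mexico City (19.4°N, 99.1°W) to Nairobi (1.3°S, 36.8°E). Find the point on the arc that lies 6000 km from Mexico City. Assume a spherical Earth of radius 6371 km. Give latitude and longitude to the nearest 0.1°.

Convert each endpoint to a unit vector on the sphere (x = cos φ cos λ, y = cos φ sin λ, z = sin φ).
The central angle between the endpoints is δ = arccos(p₁·p₂) ≈ 2.325 rad (133.2°). The total great-circle distance is δ·R ≈ 2.325 × 6371 ≈ 14813 km, so the target fraction is f = 6000/14813 ≈ 0.405.
Interpolate at f ≈ 0.405 with slerp weights a = sin((1−f)δ)/sin δ ≈ 1.348, b = sin(fδ)/sin δ ≈ 1.109.
p = a·p₁ + b·p₂ ≈ (0.687, -0.591, 0.423); φ = arcsin(p_z) ≈ 25.00°, λ = atan2(p_y, p_x) ≈ -40.70°.

≈ 25.0°N, 40.7°W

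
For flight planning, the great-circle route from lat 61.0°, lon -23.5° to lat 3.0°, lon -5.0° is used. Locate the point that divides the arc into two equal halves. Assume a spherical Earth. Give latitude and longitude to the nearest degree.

The haversine formula gives a central angle δ ≈ 1.042 rad (59.7°) between the endpoints.
Interpolate at f = 1/2 with slerp weights a = sin((1−f)δ)/sin δ ≈ 0.576, b = sin(fδ)/sin δ ≈ 0.576.
p = a·p₁ + b·p₂ ≈ (0.830, -0.162, 0.534); φ = arcsin(p_z) ≈ 32.30°, λ = atan2(p_y, p_x) ≈ -11.02°.

≈ lat 32°, lon -11°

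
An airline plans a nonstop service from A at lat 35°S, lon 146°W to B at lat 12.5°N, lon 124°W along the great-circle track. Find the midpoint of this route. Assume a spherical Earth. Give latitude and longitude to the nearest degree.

The haversine formula gives a central angle δ ≈ 0.905 rad (51.9°) between the endpoints.
Interpolate at f = 1/2 with slerp weights a = sin((1−f)δ)/sin δ ≈ 0.556, b = sin(fδ)/sin δ ≈ 0.556.
p = a·p₁ + b·p₂ ≈ (-0.681, -0.705, -0.199); φ = arcsin(p_z) ≈ -11.45°, λ = atan2(p_y, p_x) ≈ -134.03°.

≈ lat 11°S, lon 134°W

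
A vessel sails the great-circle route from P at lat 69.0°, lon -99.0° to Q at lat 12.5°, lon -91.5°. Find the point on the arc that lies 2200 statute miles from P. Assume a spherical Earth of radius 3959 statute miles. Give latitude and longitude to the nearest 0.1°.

Write both endpoints as unit vectors p₁, p₂ with components (cos φ cos λ, cos φ sin λ, sin φ).
The central angle between the endpoints is δ = arccos(p₁·p₂) ≈ 0.990 rad (56.7°). The total great-circle distance is δ·R ≈ 0.990 × 3959 ≈ 3918 mi, so the target fraction is f = 2200/3918 ≈ 0.561.
Interpolate at f ≈ 0.561 with slerp weights a = sin((1−f)δ)/sin δ ≈ 0.503, b = sin(fδ)/sin δ ≈ 0.631.
p = a·p₁ + b·p₂ ≈ (-0.044, -0.794, 0.606); φ = arcsin(p_z) ≈ 37.32°, λ = atan2(p_y, p_x) ≈ -93.20°.

≈ lat 37.3°, lon -93.2°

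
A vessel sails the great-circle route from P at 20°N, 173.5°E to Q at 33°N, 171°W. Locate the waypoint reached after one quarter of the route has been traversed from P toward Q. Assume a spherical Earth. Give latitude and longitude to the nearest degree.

Write both endpoints as unit vectors p₁, p₂ with components (cos φ cos λ, cos φ sin λ, sin φ).
The central angle between the endpoints is δ = arccos(p₁·p₂) ≈ 0.331 rad (19.0°).
Interpolate at f = 1/4 with slerp weights a = sin((1−f)δ)/sin δ ≈ 0.756, b = sin(fδ)/sin δ ≈ 0.254.
p = a·p₁ + b·p₂ ≈ (-0.917, 0.047, 0.397); φ = arcsin(p_z) ≈ 23.40°, λ = atan2(p_y, p_x) ≈ 177.06°.

≈ 23°N, 177°E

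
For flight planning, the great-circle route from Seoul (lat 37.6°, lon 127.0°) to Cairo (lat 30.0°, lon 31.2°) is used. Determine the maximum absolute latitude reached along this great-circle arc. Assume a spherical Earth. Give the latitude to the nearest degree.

The great circle lies in the plane with unit normal n̂ = (p₁ × p₂)/|p₁ × p₂|.
Here n̂_z ≈ -0.702; the vertex latitude is φ_max = arccos|n̂_z| ≈ 45.4°.
Check via Clairaut: cos φ_max = |cos φ₁| · sin C = cos(37.6°)·sin(62.4°) ≈ 0.702, again giving ≈ 45.4°.

≈ 45°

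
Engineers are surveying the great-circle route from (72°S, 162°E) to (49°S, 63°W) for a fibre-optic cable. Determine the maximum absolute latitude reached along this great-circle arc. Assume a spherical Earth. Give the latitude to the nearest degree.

≈ 80°S

The great circle lies in the plane with unit normal n̂ = (p₁ × p₂)/|p₁ × p₂|.
Here n̂_z ≈ +0.175; the vertex latitude is φ_max = arccos|n̂_z| ≈ 79.9°.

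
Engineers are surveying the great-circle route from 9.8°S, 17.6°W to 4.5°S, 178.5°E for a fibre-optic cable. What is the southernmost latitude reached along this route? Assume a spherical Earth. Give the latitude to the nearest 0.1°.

≈ 42.0°S

The great circle lies in the plane with unit normal n̂ = (p₁ × p₂)/|p₁ × p₂|.
Here n̂_z ≈ -0.744; the vertex latitude is φ_max = arccos|n̂_z| ≈ 42.0°.
Check via Clairaut: cos φ_max = |cos φ₁| · sin C = cos(9.8°)·sin(131.0°) ≈ 0.744, again giving ≈ 42.0°.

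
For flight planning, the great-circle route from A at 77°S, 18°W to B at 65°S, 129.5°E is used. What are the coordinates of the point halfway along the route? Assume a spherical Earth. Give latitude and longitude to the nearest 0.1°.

Convert each endpoint to a unit vector on the sphere (x = cos φ cos λ, y = cos φ sin λ, z = sin φ).
The central angle between the endpoints is δ = arccos(p₁·p₂) ≈ 0.639 rad (36.6°).
Interpolate at f = 1/2 with slerp weights a = sin((1−f)δ)/sin δ ≈ 0.527, b = sin(fδ)/sin δ ≈ 0.527.
p = a·p₁ + b·p₂ ≈ (-0.029, 0.135, -0.990); φ = arcsin(p_z) ≈ -82.06°, λ = atan2(p_y, p_x) ≈ 102.07°.

≈ 82.1°S, 102.1°E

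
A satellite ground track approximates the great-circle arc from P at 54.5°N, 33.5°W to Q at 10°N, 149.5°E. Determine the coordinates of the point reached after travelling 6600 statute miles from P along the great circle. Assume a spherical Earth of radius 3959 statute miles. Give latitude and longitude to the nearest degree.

Write both endpoints as unit vectors p₁, p₂ with components (cos φ cos λ, cos φ sin λ, sin φ).
The central angle between the endpoints is δ = arccos(p₁·p₂) ≈ 2.015 rad (115.5°). The total great-circle distance is δ·R ≈ 2.015 × 3959 ≈ 7977 mi, so the target fraction is f = 6600/7977 ≈ 0.827.
Interpolate at f ≈ 0.827 with slerp weights a = sin((1−f)δ)/sin δ ≈ 0.378, b = sin(fδ)/sin δ ≈ 1.102.
p = a·p₁ + b·p₂ ≈ (-0.753, 0.430, 0.499); φ = arcsin(p_z) ≈ 29.92°, λ = atan2(p_y, p_x) ≈ 150.26°.

≈ 30°N, 150°E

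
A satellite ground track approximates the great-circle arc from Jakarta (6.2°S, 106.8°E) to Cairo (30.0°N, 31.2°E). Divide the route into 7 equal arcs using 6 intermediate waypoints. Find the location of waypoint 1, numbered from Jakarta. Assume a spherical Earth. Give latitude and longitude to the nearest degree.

≈ 0°N, 97°E

Write both endpoints as unit vectors p₁, p₂ with components (cos φ cos λ, cos φ sin λ, sin φ).
The central angle between the endpoints is δ = arccos(p₁·p₂) ≈ 1.410 rad (80.8°).
Interpolate at f = 1/7 with slerp weights a = sin((1−f)δ)/sin δ ≈ 0.947, b = sin(fδ)/sin δ ≈ 0.203.
p = a·p₁ + b·p₂ ≈ (-0.122, 0.993, -0.001); φ = arcsin(p_z) ≈ -0.06°, λ = atan2(p_y, p_x) ≈ 97.01°.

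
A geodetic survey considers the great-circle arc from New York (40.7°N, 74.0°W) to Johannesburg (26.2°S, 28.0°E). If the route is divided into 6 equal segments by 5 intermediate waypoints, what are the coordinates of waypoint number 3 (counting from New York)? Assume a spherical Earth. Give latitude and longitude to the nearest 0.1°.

Convert each endpoint to a unit vector on the sphere (x = cos φ cos λ, y = cos φ sin λ, z = sin φ).
The central angle between the endpoints is δ = arccos(p₁·p₂) ≈ 2.015 rad (115.4°).
Interpolate at f = 3/6 with slerp weights a = sin((1−f)δ)/sin δ ≈ 0.936, b = sin(fδ)/sin δ ≈ 0.936.
p = a·p₁ + b·p₂ ≈ (0.937, -0.288, 0.197); φ = arcsin(p_z) ≈ 11.37°, λ = atan2(p_y, p_x) ≈ -17.07°.

≈ 11.4°N, 17.1°W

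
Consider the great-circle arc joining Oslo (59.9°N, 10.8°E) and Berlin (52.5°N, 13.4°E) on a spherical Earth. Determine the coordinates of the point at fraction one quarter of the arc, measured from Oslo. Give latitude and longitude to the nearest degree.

≈ 58°N, 12°E

Convert each endpoint to a unit vector on the sphere (x = cos φ cos λ, y = cos φ sin λ, z = sin φ).
The central angle between the endpoints is δ = arccos(p₁·p₂) ≈ 0.132 rad (7.5°).
Interpolate at f = 1/4 with slerp weights a = sin((1−f)δ)/sin δ ≈ 0.751, b = sin(fδ)/sin δ ≈ 0.251.
p = a·p₁ + b·p₂ ≈ (0.518, 0.106, 0.849); φ = arcsin(p_z) ≈ 58.06°, λ = atan2(p_y, p_x) ≈ 11.55°.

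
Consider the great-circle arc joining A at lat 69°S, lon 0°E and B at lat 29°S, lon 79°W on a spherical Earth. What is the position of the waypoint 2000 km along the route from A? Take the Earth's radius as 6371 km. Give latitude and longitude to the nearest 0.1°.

≈ lat 62.9°S, lon 42.7°W

Convert each endpoint to a unit vector on the sphere (x = cos φ cos λ, y = cos φ sin λ, z = sin φ).
The central angle between the endpoints is δ = arccos(p₁·p₂) ≈ 1.033 rad (59.2°). The total great-circle distance is δ·R ≈ 1.033 × 6371 ≈ 6580 km, so the target fraction is f = 2000/6580 ≈ 0.304.
Interpolate at f ≈ 0.304 with slerp weights a = sin((1−f)δ)/sin δ ≈ 0.767, b = sin(fδ)/sin δ ≈ 0.360.
p = a·p₁ + b·p₂ ≈ (0.335, -0.309, -0.890); φ = arcsin(p_z) ≈ -62.91°, λ = atan2(p_y, p_x) ≈ -42.68°.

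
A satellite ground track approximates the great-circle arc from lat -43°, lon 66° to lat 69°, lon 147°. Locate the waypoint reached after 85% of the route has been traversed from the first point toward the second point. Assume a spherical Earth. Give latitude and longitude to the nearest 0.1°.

≈ lat 56.3°, lon 115.2°

Write both endpoints as unit vectors p₁, p₂ with components (cos φ cos λ, cos φ sin λ, sin φ).
The central angle between the endpoints is δ = arccos(p₁·p₂) ≈ 2.209 rad (126.6°).
Interpolate at f = 0.85 with slerp weights a = sin((1−f)δ)/sin δ ≈ 0.405, b = sin(fδ)/sin δ ≈ 1.187.
p = a·p₁ + b·p₂ ≈ (-0.236, 0.502, 0.832); φ = arcsin(p_z) ≈ 56.29°, λ = atan2(p_y, p_x) ≈ 115.19°.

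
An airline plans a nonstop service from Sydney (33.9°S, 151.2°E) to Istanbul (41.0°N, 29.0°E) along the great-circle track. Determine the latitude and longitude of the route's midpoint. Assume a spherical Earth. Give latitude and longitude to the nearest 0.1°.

Write both endpoints as unit vectors p₁, p₂ with components (cos φ cos λ, cos φ sin λ, sin φ).
The central angle between the endpoints is δ = arccos(p₁·p₂) ≈ 2.346 rad (134.4°).
Interpolate at f = 1/2 with slerp weights a = sin((1−f)δ)/sin δ ≈ 1.290, b = sin(fδ)/sin δ ≈ 1.290.
p = a·p₁ + b·p₂ ≈ (-0.087, 0.988, 0.127); φ = arcsin(p_z) ≈ 7.29°, λ = atan2(p_y, p_x) ≈ 95.02°.

≈ 7.3°N, 95.0°E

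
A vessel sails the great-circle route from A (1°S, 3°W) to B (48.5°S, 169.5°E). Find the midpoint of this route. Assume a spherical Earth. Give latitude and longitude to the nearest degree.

≈ (65°S, 11°E)

The haversine formula gives a central angle δ ≈ 2.270 rad (130.1°) between the endpoints.
Interpolate at f = 1/2 with slerp weights a = sin((1−f)δ)/sin δ ≈ 1.185, b = sin(fδ)/sin δ ≈ 1.185.
p = a·p₁ + b·p₂ ≈ (0.411, 0.081, -0.908); φ = arcsin(p_z) ≈ -65.23°, λ = atan2(p_y, p_x) ≈ 11.16°.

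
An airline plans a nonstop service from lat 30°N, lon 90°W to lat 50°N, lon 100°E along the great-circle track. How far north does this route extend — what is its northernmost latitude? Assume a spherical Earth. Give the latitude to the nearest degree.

The great circle lies in the plane with unit normal n̂ = (p₁ × p₂)/|p₁ × p₂|.
Here n̂_z ≈ -0.098; the vertex latitude is φ_max = arccos|n̂_z| ≈ 84.4°.
Check via Clairaut: cos φ_max = |cos φ₁| · sin C = cos(30.0°)·sin(6.5°) ≈ 0.098, again giving ≈ 84.4°.

≈ 84°N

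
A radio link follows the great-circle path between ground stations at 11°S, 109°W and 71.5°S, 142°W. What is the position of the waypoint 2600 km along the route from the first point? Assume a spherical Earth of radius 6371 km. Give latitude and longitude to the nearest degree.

≈ 34°S, 114°W

Convert each endpoint to a unit vector on the sphere (x = cos φ cos λ, y = cos φ sin λ, z = sin φ).
The central angle between the endpoints is δ = arccos(p₁·p₂) ≈ 1.113 rad (63.8°). The total great-circle distance is δ·R ≈ 1.113 × 6371 ≈ 7089 km, so the target fraction is f = 2600/7089 ≈ 0.367.
Interpolate at f ≈ 0.367 with slerp weights a = sin((1−f)δ)/sin δ ≈ 0.722, b = sin(fδ)/sin δ ≈ 0.442.
p = a·p₁ + b·p₂ ≈ (-0.341, -0.757, -0.557); φ = arcsin(p_z) ≈ -33.88°, λ = atan2(p_y, p_x) ≈ -114.28°.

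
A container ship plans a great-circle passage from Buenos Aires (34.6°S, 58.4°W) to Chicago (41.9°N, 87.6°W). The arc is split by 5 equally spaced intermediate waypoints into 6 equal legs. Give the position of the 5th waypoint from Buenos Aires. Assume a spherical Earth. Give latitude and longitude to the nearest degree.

Write both endpoints as unit vectors p₁, p₂ with components (cos φ cos λ, cos φ sin λ, sin φ).
The central angle between the endpoints is δ = arccos(p₁·p₂) ≈ 1.415 rad (81.0°).
Interpolate at f = 5/6 with slerp weights a = sin((1−f)δ)/sin δ ≈ 0.236, b = sin(fδ)/sin δ ≈ 0.936.
p = a·p₁ + b·p₂ ≈ (0.131, -0.862, 0.491); φ = arcsin(p_z) ≈ 29.37°, λ = atan2(p_y, p_x) ≈ -81.34°.

≈ (29°N, 81°W)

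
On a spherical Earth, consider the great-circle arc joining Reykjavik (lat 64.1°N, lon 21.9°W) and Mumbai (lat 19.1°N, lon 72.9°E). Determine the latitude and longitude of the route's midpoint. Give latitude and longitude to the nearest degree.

Write both endpoints as unit vectors p₁, p₂ with components (cos φ cos λ, cos φ sin λ, sin φ).
The central angle between the endpoints is δ = arccos(p₁·p₂) ≈ 1.308 rad (74.9°).
Interpolate at f = 1/2 with slerp weights a = sin((1−f)δ)/sin δ ≈ 0.630, b = sin(fδ)/sin δ ≈ 0.630.
p = a·p₁ + b·p₂ ≈ (0.430, 0.466, 0.773); φ = arcsin(p_z) ≈ 50.61°, λ = atan2(p_y, p_x) ≈ 47.30°.

≈ lat 51°N, lon 47°E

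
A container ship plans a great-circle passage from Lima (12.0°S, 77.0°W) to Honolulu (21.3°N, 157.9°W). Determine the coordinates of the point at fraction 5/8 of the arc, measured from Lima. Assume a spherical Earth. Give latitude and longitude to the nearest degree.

Write both endpoints as unit vectors p₁, p₂ with components (cos φ cos λ, cos φ sin λ, sin φ).
The central angle between the endpoints is δ = arccos(p₁·p₂) ≈ 1.502 rad (86.1°).
Interpolate at f = 5/8 with slerp weights a = sin((1−f)δ)/sin δ ≈ 0.535, b = sin(fδ)/sin δ ≈ 0.809.
p = a·p₁ + b·p₂ ≈ (-0.580, -0.794, 0.183); φ = arcsin(p_z) ≈ 10.52°, λ = atan2(p_y, p_x) ≈ -126.18°.

≈ 11°N, 126°W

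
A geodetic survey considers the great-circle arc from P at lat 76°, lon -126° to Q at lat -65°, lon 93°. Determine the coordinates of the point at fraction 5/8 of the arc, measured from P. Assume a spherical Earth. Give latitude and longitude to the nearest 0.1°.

Convert each endpoint to a unit vector on the sphere (x = cos φ cos λ, y = cos φ sin λ, z = sin φ).
The central angle between the endpoints is δ = arccos(p₁·p₂) ≈ 2.854 rad (163.5°).
Interpolate at f = 5/8 with slerp weights a = sin((1−f)δ)/sin δ ≈ 3.090, b = sin(fδ)/sin δ ≈ 3.442.
p = a·p₁ + b·p₂ ≈ (-0.515, 0.848, -0.122); φ = arcsin(p_z) ≈ -7.01°, λ = atan2(p_y, p_x) ≈ 121.29°.

≈ lat -7.0°, lon 121.3°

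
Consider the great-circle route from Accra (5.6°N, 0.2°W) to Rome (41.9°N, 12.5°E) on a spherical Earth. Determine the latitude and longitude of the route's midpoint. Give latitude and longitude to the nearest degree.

≈ 24°N, 5°E

Convert each endpoint to a unit vector on the sphere (x = cos φ cos λ, y = cos φ sin λ, z = sin φ).
The central angle between the endpoints is δ = arccos(p₁·p₂) ≈ 0.664 rad (38.0°).
Interpolate at f = 1/2 with slerp weights a = sin((1−f)δ)/sin δ ≈ 0.529, b = sin(fδ)/sin δ ≈ 0.529.
p = a·p₁ + b·p₂ ≈ (0.911, 0.083, 0.405); φ = arcsin(p_z) ≈ 23.88°, λ = atan2(p_y, p_x) ≈ 5.23°.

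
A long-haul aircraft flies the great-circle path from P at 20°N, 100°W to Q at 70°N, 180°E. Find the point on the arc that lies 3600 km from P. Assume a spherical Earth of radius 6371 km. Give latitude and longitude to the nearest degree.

Convert each endpoint to a unit vector on the sphere (x = cos φ cos λ, y = cos φ sin λ, z = sin φ).
The central angle between the endpoints is δ = arccos(p₁·p₂) ≈ 1.184 rad (67.8°). The total great-circle distance is δ·R ≈ 1.184 × 6371 ≈ 7543 km, so the target fraction is f = 3600/7543 ≈ 0.477.
Interpolate at f ≈ 0.477 with slerp weights a = sin((1−f)δ)/sin δ ≈ 0.626, b = sin(fδ)/sin δ ≈ 0.578.
p = a·p₁ + b·p₂ ≈ (-0.300, -0.580, 0.758); φ = arcsin(p_z) ≈ 49.25°, λ = atan2(p_y, p_x) ≈ -117.36°.

≈ 49°N, 117°W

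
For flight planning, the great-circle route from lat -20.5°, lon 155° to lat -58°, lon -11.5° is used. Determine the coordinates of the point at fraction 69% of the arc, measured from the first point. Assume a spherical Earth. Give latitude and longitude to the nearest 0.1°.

From cos δ = sin φ₁ sin φ₂ + cos φ₁ cos φ₂ cos Δλ, the central angle is δ ≈ 1.758 rad (100.7°).
Interpolate at f = 0.69 with slerp weights a = sin((1−f)δ)/sin δ ≈ 0.527, b = sin(fδ)/sin δ ≈ 0.953.
p = a·p₁ + b·p₂ ≈ (0.047, 0.108, -0.993); φ = arcsin(p_z) ≈ -83.23°, λ = atan2(p_y, p_x) ≈ 66.42°.

≈ lat -83.2°, lon 66.4°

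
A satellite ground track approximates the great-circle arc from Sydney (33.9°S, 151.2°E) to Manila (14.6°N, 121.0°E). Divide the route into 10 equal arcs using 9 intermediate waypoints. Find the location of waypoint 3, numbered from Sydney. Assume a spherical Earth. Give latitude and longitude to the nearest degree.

≈ (20°S, 141°E)

Convert each endpoint to a unit vector on the sphere (x = cos φ cos λ, y = cos φ sin λ, z = sin φ).
The central angle between the endpoints is δ = arccos(p₁·p₂) ≈ 0.984 rad (56.4°).
Interpolate at f = 3/10 with slerp weights a = sin((1−f)δ)/sin δ ≈ 0.763, b = sin(fδ)/sin δ ≈ 0.349.
p = a·p₁ + b·p₂ ≈ (-0.729, 0.595, -0.338); φ = arcsin(p_z) ≈ -19.73°, λ = atan2(p_y, p_x) ≈ 140.79°.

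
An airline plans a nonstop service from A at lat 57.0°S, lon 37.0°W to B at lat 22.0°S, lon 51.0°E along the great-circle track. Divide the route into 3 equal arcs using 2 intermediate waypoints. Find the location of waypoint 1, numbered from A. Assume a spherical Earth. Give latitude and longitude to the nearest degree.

≈ lat 54°S, lon 5°E

Convert each endpoint to a unit vector on the sphere (x = cos φ cos λ, y = cos φ sin λ, z = sin φ).
The central angle between the endpoints is δ = arccos(p₁·p₂) ≈ 1.233 rad (70.6°).
Interpolate at f = 1/3 with slerp weights a = sin((1−f)δ)/sin δ ≈ 0.776, b = sin(fδ)/sin δ ≈ 0.423.
p = a·p₁ + b·p₂ ≈ (0.585, 0.051, -0.810); φ = arcsin(p_z) ≈ -54.06°, λ = atan2(p_y, p_x) ≈ 4.95°.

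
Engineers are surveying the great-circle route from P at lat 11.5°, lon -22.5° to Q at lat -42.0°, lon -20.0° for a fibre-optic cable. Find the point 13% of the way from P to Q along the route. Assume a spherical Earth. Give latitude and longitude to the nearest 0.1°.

Write both endpoints as unit vectors p₁, p₂ with components (cos φ cos λ, cos φ sin λ, sin φ).
The central angle between the endpoints is δ = arccos(p₁·p₂) ≈ 0.935 rad (53.5°).
Interpolate at f = 0.13 with slerp weights a = sin((1−f)δ)/sin δ ≈ 0.903, b = sin(fδ)/sin δ ≈ 0.151.
p = a·p₁ + b·p₂ ≈ (0.923, -0.377, 0.079); φ = arcsin(p_z) ≈ 4.54°, λ = atan2(p_y, p_x) ≈ -22.22°.

≈ lat 4.5°, lon -22.2°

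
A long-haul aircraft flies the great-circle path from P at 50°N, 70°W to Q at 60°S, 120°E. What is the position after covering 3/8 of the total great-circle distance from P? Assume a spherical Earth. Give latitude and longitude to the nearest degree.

≈ 10°S, 93°W

From cos δ = sin φ₁ sin φ₂ + cos φ₁ cos φ₂ cos Δλ, the central angle is δ ≈ 2.941 rad (168.5°).
Interpolate at f = 3/8 with slerp weights a = sin((1−f)δ)/sin δ ≈ 4.838, b = sin(fδ)/sin δ ≈ 4.477.
p = a·p₁ + b·p₂ ≈ (-0.056, -0.984, -0.171); φ = arcsin(p_z) ≈ -9.84°, λ = atan2(p_y, p_x) ≈ -93.23°.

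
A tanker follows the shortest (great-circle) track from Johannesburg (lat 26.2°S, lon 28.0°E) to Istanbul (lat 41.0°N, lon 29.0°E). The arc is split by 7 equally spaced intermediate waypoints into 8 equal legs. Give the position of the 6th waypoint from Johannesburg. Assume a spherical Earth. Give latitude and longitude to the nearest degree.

≈ lat 24°N, lon 29°E

Convert each endpoint to a unit vector on the sphere (x = cos φ cos λ, y = cos φ sin λ, z = sin φ).
The central angle between the endpoints is δ = arccos(p₁·p₂) ≈ 1.173 rad (67.2°).
Interpolate at f = 6/8 with slerp weights a = sin((1−f)δ)/sin δ ≈ 0.314, b = sin(fδ)/sin δ ≈ 0.836.
p = a·p₁ + b·p₂ ≈ (0.800, 0.438, 0.410); φ = arcsin(p_z) ≈ 24.20°, λ = atan2(p_y, p_x) ≈ 28.69°.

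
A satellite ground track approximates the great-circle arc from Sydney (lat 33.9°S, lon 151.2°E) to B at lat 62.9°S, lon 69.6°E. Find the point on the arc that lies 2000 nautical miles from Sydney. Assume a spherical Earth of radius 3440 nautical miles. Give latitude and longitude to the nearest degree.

≈ lat 58°S, lon 117°E

Write both endpoints as unit vectors p₁, p₂ with components (cos φ cos λ, cos φ sin λ, sin φ).
The central angle between the endpoints is δ = arccos(p₁·p₂) ≈ 0.986 rad (56.5°). The total great-circle distance is δ·R ≈ 0.986 × 3440 ≈ 3393 nmi, so the target fraction is f = 2000/3393 ≈ 0.589.
Interpolate at f ≈ 0.589 with slerp weights a = sin((1−f)δ)/sin δ ≈ 0.472, b = sin(fδ)/sin δ ≈ 0.658.
p = a·p₁ + b·p₂ ≈ (-0.239, 0.470, -0.850); φ = arcsin(p_z) ≈ -58.18°, λ = atan2(p_y, p_x) ≈ 116.95°.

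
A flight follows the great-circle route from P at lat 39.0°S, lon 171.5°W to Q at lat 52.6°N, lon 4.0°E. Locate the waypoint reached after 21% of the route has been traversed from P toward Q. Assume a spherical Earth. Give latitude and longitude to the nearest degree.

≈ lat 5°S, lon 165°W

From cos δ = sin φ₁ sin φ₂ + cos φ₁ cos φ₂ cos Δλ, the central angle is δ ≈ 2.898 rad (166.0°).
Interpolate at f = 0.21 with slerp weights a = sin((1−f)δ)/sin δ ≈ 3.122, b = sin(fδ)/sin δ ≈ 2.372.
p = a·p₁ + b·p₂ ≈ (-0.963, -0.258, -0.081); φ = arcsin(p_z) ≈ -4.63°, λ = atan2(p_y, p_x) ≈ -164.99°.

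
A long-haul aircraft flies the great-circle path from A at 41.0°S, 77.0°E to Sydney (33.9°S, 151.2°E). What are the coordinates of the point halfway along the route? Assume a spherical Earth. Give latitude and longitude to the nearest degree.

Write both endpoints as unit vectors p₁, p₂ with components (cos φ cos λ, cos φ sin λ, sin φ).
The central angle between the endpoints is δ = arccos(p₁·p₂) ≈ 1.005 rad (57.6°).
Interpolate at f = 1/2 with slerp weights a = sin((1−f)δ)/sin δ ≈ 0.570, b = sin(fδ)/sin δ ≈ 0.570.
p = a·p₁ + b·p₂ ≈ (-0.318, 0.648, -0.692); φ = arcsin(p_z) ≈ -43.82°, λ = atan2(p_y, p_x) ≈ 116.16°.

≈ 44°S, 116°E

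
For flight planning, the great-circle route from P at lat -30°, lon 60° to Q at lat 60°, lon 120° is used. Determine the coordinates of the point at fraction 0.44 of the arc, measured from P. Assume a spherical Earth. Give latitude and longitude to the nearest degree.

≈ lat 11°, lon 79°

Write both endpoints as unit vectors p₁, p₂ with components (cos φ cos λ, cos φ sin λ, sin φ).
The central angle between the endpoints is δ = arccos(p₁·p₂) ≈ 1.789 rad (102.5°).
Interpolate at f = 0.44 with slerp weights a = sin((1−f)δ)/sin δ ≈ 0.863, b = sin(fδ)/sin δ ≈ 0.726.
p = a·p₁ + b·p₂ ≈ (0.192, 0.961, 0.197); φ = arcsin(p_z) ≈ 11.36°, λ = atan2(p_y, p_x) ≈ 78.69°.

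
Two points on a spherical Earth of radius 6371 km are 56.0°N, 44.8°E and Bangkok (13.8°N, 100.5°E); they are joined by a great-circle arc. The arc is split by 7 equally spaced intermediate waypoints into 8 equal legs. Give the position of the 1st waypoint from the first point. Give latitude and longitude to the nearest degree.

≈ 53°N, 56°E

From cos δ = sin φ₁ sin φ₂ + cos φ₁ cos φ₂ cos Δλ, the central angle is δ ≈ 1.043 rad (59.7°).
Interpolate at f = 1/8 with slerp weights a = sin((1−f)δ)/sin δ ≈ 0.916, b = sin(fδ)/sin δ ≈ 0.150.
p = a·p₁ + b·p₂ ≈ (0.337, 0.504, 0.795); φ = arcsin(p_z) ≈ 52.66°, λ = atan2(p_y, p_x) ≈ 56.28°.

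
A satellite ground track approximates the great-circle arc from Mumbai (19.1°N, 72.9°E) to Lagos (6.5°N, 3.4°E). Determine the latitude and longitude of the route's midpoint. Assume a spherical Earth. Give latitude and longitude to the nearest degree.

From cos δ = sin φ₁ sin φ₂ + cos φ₁ cos φ₂ cos Δλ, the central angle is δ ≈ 1.196 rad (68.5°).
Interpolate at f = 1/2 with slerp weights a = sin((1−f)δ)/sin δ ≈ 0.605, b = sin(fδ)/sin δ ≈ 0.605.
p = a·p₁ + b·p₂ ≈ (0.768, 0.582, 0.266); φ = arcsin(p_z) ≈ 15.45°, λ = atan2(p_y, p_x) ≈ 37.15°.

≈ 15°N, 37°E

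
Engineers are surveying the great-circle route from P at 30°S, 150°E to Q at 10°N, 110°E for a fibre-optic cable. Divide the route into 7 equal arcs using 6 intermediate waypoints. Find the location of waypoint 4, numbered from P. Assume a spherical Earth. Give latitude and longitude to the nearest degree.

≈ 8°S, 126°E

Write both endpoints as unit vectors p₁, p₂ with components (cos φ cos λ, cos φ sin λ, sin φ).
The central angle between the endpoints is δ = arccos(p₁·p₂) ≈ 0.969 rad (55.5°).
Interpolate at f = 4/7 with slerp weights a = sin((1−f)δ)/sin δ ≈ 0.489, b = sin(fδ)/sin δ ≈ 0.638.
p = a·p₁ + b·p₂ ≈ (-0.582, 0.802, -0.134); φ = arcsin(p_z) ≈ -7.70°, λ = atan2(p_y, p_x) ≈ 125.96°.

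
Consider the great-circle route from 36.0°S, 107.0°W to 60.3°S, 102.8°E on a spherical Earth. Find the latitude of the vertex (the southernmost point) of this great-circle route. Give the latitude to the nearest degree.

≈ 78°S

The great circle lies in the plane with unit normal n̂ = (p₁ × p₂)/|p₁ × p₂|.
Here n̂_z ≈ -0.202; the vertex latitude is φ_max = arccos|n̂_z| ≈ 78.4°.
Check via Clairaut: cos φ_max = |cos φ₁| · sin C = cos(36.0°)·sin(165.5°) ≈ 0.202, again giving ≈ 78.4°.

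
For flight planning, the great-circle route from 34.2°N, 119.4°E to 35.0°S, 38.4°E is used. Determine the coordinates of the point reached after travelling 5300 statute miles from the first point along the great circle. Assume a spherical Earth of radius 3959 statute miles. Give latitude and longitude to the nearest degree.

≈ 19°S, 61°E

Write both endpoints as unit vectors p₁, p₂ with components (cos φ cos λ, cos φ sin λ, sin φ).
The central angle between the endpoints is δ = arccos(p₁·p₂) ≈ 1.789 rad (102.5°). The total great-circle distance is δ·R ≈ 1.789 × 3959 ≈ 7082 mi, so the target fraction is f = 5300/7082 ≈ 0.748.
Interpolate at f ≈ 0.748 with slerp weights a = sin((1−f)δ)/sin δ ≈ 0.446, b = sin(fδ)/sin δ ≈ 0.997.
p = a·p₁ + b·p₂ ≈ (0.459, 0.828, -0.321); φ = arcsin(p_z) ≈ -18.74°, λ = atan2(p_y, p_x) ≈ 61.01°.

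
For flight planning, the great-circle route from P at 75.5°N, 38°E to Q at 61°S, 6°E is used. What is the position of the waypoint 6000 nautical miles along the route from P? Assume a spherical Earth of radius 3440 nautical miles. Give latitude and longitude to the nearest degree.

Convert each endpoint to a unit vector on the sphere (x = cos φ cos λ, y = cos φ sin λ, z = sin φ).
The central angle between the endpoints is δ = arccos(p₁·p₂) ≈ 2.410 rad (138.1°). The total great-circle distance is δ·R ≈ 2.410 × 3440 ≈ 8289 nmi, so the target fraction is f = 6000/8289 ≈ 0.724.
Interpolate at f ≈ 0.724 with slerp weights a = sin((1−f)δ)/sin δ ≈ 0.924, b = sin(fδ)/sin δ ≈ 1.474.
p = a·p₁ + b·p₂ ≈ (0.893, 0.217, -0.395); φ = arcsin(p_z) ≈ -23.25°, λ = atan2(p_y, p_x) ≈ 13.67°.

≈ 23°S, 14°E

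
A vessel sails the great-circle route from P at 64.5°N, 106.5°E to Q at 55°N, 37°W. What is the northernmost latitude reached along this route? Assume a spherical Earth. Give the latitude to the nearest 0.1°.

≈ 79.9°N

The great circle lies in the plane with unit normal n̂ = (p₁ × p₂)/|p₁ × p₂|.
Here n̂_z ≈ -0.175; the vertex latitude is φ_max = arccos|n̂_z| ≈ 79.9°.
Check via Clairaut: cos φ_max = |cos φ₁| · sin C = cos(64.5°)·sin(23.9°) ≈ 0.175, again giving ≈ 79.9°.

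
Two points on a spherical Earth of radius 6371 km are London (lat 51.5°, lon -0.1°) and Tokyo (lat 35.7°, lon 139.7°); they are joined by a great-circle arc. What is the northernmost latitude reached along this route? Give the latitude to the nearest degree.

≈ 71°

The great circle lies in the plane with unit normal n̂ = (p₁ × p₂)/|p₁ × p₂|.
Here n̂_z ≈ +0.327; the vertex latitude is φ_max = arccos|n̂_z| ≈ 70.9°.
Check via Clairaut: cos φ_max = |cos φ₁| · sin C = cos(51.5°)·sin(31.7°) ≈ 0.327, again giving ≈ 70.9°.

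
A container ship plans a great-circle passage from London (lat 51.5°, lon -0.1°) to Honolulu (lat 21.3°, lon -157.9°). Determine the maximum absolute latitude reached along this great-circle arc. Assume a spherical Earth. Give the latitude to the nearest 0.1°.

≈ 76.9°

The great circle lies in the plane with unit normal n̂ = (p₁ × p₂)/|p₁ × p₂|.
Here n̂_z ≈ -0.226; the vertex latitude is φ_max = arccos|n̂_z| ≈ 76.9°.
Check via Clairaut: cos φ_max = |cos φ₁| · sin C = cos(51.5°)·sin(21.3°) ≈ 0.226, again giving ≈ 76.9°.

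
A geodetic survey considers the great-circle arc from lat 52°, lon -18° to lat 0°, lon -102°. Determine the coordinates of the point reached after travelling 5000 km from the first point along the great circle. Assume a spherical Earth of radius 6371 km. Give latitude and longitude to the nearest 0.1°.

The haversine formula gives a central angle δ ≈ 1.506 rad (86.3°) between the endpoints. The total great-circle distance is δ·R ≈ 1.506 × 6371 ≈ 9597 km, so the target fraction is f = 5000/9597 ≈ 0.521.
Interpolate at f ≈ 0.521 with slerp weights a = sin((1−f)δ)/sin δ ≈ 0.662, b = sin(fδ)/sin δ ≈ 0.708.
p = a·p₁ + b·p₂ ≈ (0.240, -0.819, 0.522); φ = arcsin(p_z) ≈ 31.44°, λ = atan2(p_y, p_x) ≈ -73.64°.

≈ lat 31.4°, lon -73.6°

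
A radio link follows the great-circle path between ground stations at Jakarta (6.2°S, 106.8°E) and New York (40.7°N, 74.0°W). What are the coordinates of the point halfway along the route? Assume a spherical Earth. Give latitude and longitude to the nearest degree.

Write both endpoints as unit vectors p₁, p₂ with components (cos φ cos λ, cos φ sin λ, sin φ).
The central angle between the endpoints is δ = arccos(p₁·p₂) ≈ 2.539 rad (145.5°).
Interpolate at f = 1/2 with slerp weights a = sin((1−f)δ)/sin δ ≈ 1.686, b = sin(fδ)/sin δ ≈ 1.686.
p = a·p₁ + b·p₂ ≈ (-0.132, 0.376, 0.917); φ = arcsin(p_z) ≈ 66.52°, λ = atan2(p_y, p_x) ≈ 109.37°.

≈ 67°N, 109°E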